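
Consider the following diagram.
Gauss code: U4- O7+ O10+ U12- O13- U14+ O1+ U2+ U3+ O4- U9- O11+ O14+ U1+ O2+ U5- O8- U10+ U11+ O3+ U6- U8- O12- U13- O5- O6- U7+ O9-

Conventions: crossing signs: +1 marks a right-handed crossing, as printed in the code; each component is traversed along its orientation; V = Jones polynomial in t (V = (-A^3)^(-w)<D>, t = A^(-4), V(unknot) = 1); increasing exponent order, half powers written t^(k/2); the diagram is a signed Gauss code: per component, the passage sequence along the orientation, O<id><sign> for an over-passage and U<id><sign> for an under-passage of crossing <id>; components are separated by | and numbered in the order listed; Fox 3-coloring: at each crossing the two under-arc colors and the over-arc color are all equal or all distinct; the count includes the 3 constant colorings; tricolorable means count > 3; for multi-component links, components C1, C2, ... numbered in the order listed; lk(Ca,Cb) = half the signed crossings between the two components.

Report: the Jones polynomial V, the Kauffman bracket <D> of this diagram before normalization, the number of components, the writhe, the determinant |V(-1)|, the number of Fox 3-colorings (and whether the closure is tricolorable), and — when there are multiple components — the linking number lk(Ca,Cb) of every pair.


V = -t^-5 + 3t^-4 - 7t^-3 + 12t^-2 - 15t^-1 + 18 - 17t + 15t^2 - 11t^3 + 6t^4 - 3t^5 + t^6
<D> = A^-24 - 3A^-20 + 6A^-16 - 11A^-12 + 15A^-8 - 17A^-4 + 18 - 15A^4 + 12A^8 - 7A^12 + 3A^16 - A^20 (w = 0)
1 component over 14 crossings, w = 0
3 Fox colorings among 3^14, |V(-1)| = 109: not tricolorable
why: w = 0 shifts under R1 moves; the (-A^3)^(0) factor cancels that in V


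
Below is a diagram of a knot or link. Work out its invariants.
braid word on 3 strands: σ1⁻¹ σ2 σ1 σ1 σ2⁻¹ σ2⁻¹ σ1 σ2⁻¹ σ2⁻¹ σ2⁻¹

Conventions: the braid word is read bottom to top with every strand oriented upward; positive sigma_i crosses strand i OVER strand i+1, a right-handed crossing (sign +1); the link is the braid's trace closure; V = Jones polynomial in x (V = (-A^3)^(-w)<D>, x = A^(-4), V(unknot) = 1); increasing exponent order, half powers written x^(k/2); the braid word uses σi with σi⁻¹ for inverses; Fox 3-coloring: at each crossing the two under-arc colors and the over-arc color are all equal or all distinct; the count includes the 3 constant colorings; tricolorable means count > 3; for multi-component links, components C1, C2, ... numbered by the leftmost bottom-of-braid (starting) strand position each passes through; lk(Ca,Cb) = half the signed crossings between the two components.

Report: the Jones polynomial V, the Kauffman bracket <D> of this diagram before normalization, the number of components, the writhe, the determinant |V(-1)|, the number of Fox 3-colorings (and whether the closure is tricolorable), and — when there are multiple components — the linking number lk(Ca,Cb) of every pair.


V(x) = -x^-6 + 3x^-5 - 5x^-4 + 6x^-3 - 6x^-2 + 6x^-1 - 4 + 3x - x^2
bracket: -A^-14 + 3A^-10 - 4A^-6 + 6A^-2 - 6A^2 + 6A^6 - 5A^10 + 3A^14 - A^18, w = -2
1 component, writhe -2, over 10 crossings
det 35, colorings 3 of 3^10 — not tricolorable
observation: the span of V is 8, forcing >= 8 crossings in any diagram


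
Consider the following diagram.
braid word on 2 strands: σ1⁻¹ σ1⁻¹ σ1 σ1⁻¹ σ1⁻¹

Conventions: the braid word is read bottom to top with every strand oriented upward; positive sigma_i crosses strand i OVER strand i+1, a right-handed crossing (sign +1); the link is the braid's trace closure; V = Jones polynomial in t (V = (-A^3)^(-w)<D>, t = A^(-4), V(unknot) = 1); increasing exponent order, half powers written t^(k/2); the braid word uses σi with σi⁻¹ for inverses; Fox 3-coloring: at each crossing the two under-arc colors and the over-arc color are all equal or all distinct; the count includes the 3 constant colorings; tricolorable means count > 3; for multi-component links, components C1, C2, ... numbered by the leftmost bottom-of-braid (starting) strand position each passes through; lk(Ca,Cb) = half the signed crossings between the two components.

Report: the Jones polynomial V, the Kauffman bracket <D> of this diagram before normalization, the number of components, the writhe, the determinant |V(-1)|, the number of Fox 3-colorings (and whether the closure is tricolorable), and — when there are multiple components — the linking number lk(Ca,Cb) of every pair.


Jones polynomial: V(t) = -t^-4 + t^-3 + t^-1
<D> = -A^-5 - A^3 + A^7; writhe -3
components 1, writhe -3 (5 crossings)
3-colorings: 9 of 3^5, det 3 — tricolorable
note: a (2,3) torus form — a single generator 3 times


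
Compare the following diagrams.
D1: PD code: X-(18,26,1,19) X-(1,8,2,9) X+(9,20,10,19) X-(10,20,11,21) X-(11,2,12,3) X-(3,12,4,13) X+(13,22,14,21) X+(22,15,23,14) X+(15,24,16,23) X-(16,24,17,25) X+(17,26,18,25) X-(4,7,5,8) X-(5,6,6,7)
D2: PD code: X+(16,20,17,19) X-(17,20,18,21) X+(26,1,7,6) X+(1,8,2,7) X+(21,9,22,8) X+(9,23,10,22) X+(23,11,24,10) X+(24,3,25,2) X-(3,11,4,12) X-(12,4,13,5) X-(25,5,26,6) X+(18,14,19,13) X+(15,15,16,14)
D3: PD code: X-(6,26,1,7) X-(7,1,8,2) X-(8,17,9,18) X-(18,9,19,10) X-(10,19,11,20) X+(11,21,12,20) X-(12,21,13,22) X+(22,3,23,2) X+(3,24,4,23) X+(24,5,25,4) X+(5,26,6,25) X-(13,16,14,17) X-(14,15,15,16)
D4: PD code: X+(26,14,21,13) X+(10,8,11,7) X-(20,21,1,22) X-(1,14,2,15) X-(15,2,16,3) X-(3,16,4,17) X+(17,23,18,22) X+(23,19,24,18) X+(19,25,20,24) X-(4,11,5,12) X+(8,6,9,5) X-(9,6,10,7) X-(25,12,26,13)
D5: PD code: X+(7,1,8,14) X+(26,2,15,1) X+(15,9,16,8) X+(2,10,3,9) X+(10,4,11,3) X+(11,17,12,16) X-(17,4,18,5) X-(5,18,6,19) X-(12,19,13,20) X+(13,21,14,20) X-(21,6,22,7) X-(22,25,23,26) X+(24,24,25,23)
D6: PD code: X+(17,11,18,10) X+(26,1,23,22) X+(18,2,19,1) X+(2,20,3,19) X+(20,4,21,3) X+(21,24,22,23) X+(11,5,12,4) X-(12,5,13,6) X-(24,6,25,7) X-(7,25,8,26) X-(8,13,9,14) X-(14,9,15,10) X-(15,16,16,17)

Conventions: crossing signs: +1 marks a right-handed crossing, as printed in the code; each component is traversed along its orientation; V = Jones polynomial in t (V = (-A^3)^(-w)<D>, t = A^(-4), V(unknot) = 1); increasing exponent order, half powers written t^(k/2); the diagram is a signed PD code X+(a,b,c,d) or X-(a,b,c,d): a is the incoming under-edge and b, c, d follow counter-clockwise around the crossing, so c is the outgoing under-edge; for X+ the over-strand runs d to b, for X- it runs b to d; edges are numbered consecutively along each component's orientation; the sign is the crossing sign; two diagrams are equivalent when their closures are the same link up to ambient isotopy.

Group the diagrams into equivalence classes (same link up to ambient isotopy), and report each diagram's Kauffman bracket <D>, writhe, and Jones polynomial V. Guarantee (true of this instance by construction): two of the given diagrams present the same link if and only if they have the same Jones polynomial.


equivalence classes: {D1, D3, D4} | {D2, D5, D6}
D1 (bracket A^-15 + 2A^-7 - A^-3 + A - A^5; 13 crossings at w = -3): V = t^(-7/2) - t^(-5/2) + t^(-3/2) - 2t^(-1/2) - t^(3/2)
D2 (bracket -A^-7 + A^-3 - A + 2A^5 - A^9 + 2A^13; 13 crossings at w = +5): V = -2t^(1/2) + t^(3/2) - 2t^(5/2) + t^(7/2) - t^(9/2) + t^(11/2)
V(D3) = t^(-7/2) - t^(-5/2) + t^(-3/2) - 2t^(-1/2) - t^(3/2)  (w -3, c 13, <D> = A^-15 + 2A^-7 - A^-3 + A - A^5)
V(D4) = t^(-7/2) - t^(-5/2) + t^(-3/2) - 2t^(-1/2) - t^(3/2)  (w -1, c 13, <D> = A^-9 + 2A^-1 - A^3 + A^7 - A^11)
D5 (bracket -A^-13 + A^-9 - A^-5 + 2A^-1 - A^3 + 2A^7; 13 crossings at w = +3): V = -2t^(1/2) + t^(3/2) - 2t^(5/2) + t^(7/2) - t^(9/2) + t^(11/2)
D6 (bracket -A^-19 + A^-15 - A^-11 + 2A^-7 - A^-3 + 2A; 13 crossings at w = +1): V = -2t^(1/2) + t^(3/2) - 2t^(5/2) + t^(7/2) - t^(9/2) + t^(11/2)
key observation: V(t) takes 2 values over 6 diagrams, fixing the grouping


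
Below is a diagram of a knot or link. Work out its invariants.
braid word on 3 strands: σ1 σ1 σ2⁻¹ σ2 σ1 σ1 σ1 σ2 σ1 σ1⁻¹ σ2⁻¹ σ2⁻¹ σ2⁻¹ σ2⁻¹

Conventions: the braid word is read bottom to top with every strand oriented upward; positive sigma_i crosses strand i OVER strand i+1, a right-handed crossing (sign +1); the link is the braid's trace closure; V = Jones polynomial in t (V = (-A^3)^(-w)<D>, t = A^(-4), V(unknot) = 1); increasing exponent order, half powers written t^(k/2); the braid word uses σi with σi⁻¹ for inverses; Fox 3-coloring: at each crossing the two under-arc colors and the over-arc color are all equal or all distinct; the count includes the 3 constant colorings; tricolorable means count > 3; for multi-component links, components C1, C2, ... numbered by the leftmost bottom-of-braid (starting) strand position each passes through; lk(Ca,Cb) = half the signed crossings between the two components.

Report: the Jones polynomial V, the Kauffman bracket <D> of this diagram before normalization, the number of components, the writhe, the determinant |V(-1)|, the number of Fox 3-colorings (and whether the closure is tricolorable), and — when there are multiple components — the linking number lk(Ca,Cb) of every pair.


V(t) = -t^-2 + t^-1 - 1 + 3t - 2t^2 + 3t^3 - 2t^4 + t^5 - t^6
bracket: -A^-18 + A^-14 - 2A^-10 + 3A^-6 - 2A^-2 + 3A^2 - A^6 + A^10 - A^14, w = +2
1 component, writhe +2, over 14 crossings
det 15, colorings 9 of 3^14 — tricolorable
observation: det 15 = |V(-1)|; divisible by 3, so tricolorable


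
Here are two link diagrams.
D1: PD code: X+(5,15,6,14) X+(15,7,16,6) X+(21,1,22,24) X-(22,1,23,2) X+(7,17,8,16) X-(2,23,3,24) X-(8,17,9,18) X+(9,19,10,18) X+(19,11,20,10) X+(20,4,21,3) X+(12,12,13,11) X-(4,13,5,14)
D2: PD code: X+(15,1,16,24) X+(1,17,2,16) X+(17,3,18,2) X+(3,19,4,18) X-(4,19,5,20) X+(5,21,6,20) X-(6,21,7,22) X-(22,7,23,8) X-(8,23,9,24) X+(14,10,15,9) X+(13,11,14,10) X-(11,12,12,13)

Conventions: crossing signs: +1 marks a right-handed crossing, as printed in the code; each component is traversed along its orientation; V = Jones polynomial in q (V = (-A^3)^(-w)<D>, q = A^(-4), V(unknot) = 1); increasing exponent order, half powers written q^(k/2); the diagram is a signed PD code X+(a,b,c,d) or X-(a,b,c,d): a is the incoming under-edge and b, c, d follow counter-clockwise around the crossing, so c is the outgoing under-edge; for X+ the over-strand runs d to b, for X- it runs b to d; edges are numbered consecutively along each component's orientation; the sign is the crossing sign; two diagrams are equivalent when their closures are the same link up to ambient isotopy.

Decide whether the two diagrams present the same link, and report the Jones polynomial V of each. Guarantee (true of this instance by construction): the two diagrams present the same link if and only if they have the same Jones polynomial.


same link: no
V(D1) = q + q^3 - q^4  [12 crossings, <D> = -A^-4 + 1 + A^8, w = +4]
V(D2) = 1  (w +2, c 12, <D> = A^6)
note: 2 values of V(q) split the 2 diagrams


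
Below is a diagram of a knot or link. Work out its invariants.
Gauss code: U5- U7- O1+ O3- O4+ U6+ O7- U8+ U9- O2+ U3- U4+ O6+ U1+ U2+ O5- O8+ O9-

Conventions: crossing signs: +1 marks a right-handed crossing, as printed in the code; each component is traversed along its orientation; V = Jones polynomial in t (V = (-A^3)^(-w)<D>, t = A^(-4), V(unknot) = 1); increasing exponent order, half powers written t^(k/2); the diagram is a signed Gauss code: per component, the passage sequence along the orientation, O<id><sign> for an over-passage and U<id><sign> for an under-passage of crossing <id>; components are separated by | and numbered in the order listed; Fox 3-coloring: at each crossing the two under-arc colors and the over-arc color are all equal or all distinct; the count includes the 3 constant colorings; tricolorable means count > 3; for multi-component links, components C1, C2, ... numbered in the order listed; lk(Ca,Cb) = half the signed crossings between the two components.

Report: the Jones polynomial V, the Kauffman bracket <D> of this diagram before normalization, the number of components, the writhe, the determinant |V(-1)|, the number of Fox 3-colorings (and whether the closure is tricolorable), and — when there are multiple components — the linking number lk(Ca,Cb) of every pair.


V = 1
<D> = -A^3 (w = +1)
1 component over 9 crossings, w = +1
3 Fox colorings among 3^9, |V(-1)| = 1: not tricolorable
why: det 1 = |V(-1)|; not divisible by 3, so not tricolorable


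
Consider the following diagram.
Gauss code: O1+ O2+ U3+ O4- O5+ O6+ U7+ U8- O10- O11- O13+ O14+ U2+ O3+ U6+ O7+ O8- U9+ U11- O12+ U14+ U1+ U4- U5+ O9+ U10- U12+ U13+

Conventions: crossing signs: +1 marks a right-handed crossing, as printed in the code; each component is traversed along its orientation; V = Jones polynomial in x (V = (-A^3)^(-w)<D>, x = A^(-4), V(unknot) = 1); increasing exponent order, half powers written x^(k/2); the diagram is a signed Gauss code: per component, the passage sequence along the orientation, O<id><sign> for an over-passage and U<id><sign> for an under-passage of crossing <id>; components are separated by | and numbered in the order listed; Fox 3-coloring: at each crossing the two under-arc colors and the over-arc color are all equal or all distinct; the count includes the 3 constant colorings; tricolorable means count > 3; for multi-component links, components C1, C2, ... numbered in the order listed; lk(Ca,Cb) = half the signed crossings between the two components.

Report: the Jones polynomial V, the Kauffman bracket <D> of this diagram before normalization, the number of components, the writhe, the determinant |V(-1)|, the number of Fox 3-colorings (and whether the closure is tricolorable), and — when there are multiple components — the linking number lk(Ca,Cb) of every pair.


V(x) = x^2 + 2x^4 - 2x^5 + x^6 - 2x^7 + x^8
bracket: A^-14 - 2A^-10 + A^-6 - 2A^-2 + 2A^2 + A^10, w = +6
1 component, writhe +6, over 14 crossings
det 9, colorings 27 of 3^14 — tricolorable
observation: det 9 = |V(-1)|; divisible by 3, so tricolorable


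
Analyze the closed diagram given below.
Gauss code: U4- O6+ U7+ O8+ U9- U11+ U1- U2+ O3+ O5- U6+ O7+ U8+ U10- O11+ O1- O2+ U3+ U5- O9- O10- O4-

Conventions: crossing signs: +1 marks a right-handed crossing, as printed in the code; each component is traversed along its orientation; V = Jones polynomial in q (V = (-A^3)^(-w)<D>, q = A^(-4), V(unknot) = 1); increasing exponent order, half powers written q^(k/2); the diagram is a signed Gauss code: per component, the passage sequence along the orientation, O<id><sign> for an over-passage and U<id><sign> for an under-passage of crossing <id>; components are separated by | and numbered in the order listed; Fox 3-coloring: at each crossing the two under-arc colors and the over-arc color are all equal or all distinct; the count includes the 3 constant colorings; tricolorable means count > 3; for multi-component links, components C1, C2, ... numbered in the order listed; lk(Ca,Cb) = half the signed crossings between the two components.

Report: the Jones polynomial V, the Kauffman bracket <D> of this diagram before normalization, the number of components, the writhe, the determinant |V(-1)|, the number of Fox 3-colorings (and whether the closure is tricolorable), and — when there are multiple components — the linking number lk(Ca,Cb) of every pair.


Jones polynomial: V(q) = q + q^3 - q^4
<D> = A^-13 - A^-9 - A^-1; writhe +1
components 1, writhe +1 (11 crossings)
3-colorings: 9 of 3^11, det 3 — tricolorable
note: V spans 3 powers of q: at least 3 crossings in any diagram


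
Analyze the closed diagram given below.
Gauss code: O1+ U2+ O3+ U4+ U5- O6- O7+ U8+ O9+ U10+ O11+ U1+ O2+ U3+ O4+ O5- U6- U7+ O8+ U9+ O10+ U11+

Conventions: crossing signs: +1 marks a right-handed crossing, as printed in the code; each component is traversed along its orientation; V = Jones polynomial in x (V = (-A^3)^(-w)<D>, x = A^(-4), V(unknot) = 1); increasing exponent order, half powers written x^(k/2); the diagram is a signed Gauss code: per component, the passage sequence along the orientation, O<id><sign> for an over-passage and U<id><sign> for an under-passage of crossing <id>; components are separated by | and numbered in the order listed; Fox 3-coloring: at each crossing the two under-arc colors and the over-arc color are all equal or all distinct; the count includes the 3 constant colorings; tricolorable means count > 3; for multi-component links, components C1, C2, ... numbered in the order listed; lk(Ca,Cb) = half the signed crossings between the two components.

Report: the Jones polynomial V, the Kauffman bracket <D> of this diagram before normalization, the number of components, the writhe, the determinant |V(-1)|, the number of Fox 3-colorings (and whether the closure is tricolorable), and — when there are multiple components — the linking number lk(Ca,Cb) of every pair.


Jones polynomial: V(x) = x^3 + x^5 - x^6 + x^7 - x^8 + x^9 - x^10
<D> = A^-19 - A^-15 + A^-11 - A^-7 + A^-3 - A - A^9; writhe +7
components 1, writhe +7 (11 crossings)
3-colorings: 3 of 3^11, det 7 — not tricolorable
note: |V(-1)| = 7: so not tricolorable, since 3 does not divide 7


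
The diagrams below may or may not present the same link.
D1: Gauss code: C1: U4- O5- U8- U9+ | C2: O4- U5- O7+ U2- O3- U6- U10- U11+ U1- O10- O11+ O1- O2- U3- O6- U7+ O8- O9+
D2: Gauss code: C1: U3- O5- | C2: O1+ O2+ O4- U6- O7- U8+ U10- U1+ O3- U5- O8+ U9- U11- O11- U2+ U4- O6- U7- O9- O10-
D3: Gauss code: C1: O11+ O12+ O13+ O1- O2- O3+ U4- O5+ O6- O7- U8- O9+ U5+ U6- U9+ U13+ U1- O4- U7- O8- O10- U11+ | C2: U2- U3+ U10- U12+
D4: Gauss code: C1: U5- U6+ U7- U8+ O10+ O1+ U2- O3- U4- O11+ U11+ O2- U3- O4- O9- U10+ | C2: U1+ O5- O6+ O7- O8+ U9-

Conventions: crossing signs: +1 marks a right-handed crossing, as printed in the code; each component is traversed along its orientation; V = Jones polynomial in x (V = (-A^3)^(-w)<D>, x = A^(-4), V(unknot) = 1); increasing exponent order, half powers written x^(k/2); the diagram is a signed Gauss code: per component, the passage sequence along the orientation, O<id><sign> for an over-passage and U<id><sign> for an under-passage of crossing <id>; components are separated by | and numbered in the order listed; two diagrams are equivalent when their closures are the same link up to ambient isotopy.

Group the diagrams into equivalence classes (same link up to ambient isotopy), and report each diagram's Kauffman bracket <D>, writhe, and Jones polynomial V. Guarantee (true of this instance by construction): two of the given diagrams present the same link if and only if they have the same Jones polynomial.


classes: {D1, D2} | {D3, D4}
V(D1) = x^(-13/2) - x^(-11/2) + x^(-9/2) - 2x^(-7/2) - x^(-3/2)  [11 crossings, <D> = A^-9 + 2A^-1 - A^3 + A^7 - A^11, w = -5]
D2 (bracket A^-9 + 2A^-1 - A^3 + A^7 - A^11; 11 crossings at w = -5): V = x^(-13/2) - x^(-11/2) + x^(-9/2) - 2x^(-7/2) - x^(-3/2)
V(D3) = x^(-9/2) - x^(-5/2) - x^(-3/2) - x^(-1/2)  [13 crossings, <D> = A^-1 + A^3 + A^7 - A^15, w = -1]
D4 (bracket A^-1 + A^3 + A^7 - A^15; 11 crossings at w = -1): V = x^(-9/2) - x^(-5/2) - x^(-3/2) - x^(-1/2)
insight: 2 classes among 4 diagrams; unequal V(x) rules out equality


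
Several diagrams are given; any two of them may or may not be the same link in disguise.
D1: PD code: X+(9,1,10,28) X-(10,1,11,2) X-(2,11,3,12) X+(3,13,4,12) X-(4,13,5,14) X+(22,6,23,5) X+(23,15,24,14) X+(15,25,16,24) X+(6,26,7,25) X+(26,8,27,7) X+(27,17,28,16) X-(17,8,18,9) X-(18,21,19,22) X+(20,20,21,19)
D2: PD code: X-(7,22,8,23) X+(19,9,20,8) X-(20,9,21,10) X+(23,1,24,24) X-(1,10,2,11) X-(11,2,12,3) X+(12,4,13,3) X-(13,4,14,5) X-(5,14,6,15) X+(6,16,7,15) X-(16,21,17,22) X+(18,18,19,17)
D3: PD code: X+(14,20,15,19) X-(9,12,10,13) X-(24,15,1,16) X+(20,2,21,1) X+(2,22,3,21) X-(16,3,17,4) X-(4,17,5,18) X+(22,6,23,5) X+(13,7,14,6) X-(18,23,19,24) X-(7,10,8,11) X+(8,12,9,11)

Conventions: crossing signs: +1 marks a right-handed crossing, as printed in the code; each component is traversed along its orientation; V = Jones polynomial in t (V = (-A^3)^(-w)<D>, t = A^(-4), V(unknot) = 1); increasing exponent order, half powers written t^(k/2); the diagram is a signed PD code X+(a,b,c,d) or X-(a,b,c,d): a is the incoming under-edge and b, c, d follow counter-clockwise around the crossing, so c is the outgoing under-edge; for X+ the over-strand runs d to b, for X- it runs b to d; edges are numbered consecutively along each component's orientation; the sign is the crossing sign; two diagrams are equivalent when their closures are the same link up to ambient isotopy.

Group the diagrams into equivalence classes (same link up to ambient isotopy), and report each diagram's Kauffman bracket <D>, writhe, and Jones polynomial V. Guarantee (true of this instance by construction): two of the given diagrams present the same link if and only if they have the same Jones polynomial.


classes: {D1} | {D2} | {D3}
V(D1) = t - t^2 + 2t^3 - t^4 + t^5 - t^6  [14 crossings, <D> = -A^-12 + A^-8 - A^-4 + 2 - A^4 + A^8, w = +4]
V(D2) = -t^-4 + t^-3 + t^-1  [12 crossings, <D> = A^-2 + A^6 - A^10, w = -2]
D3 (bracket A^-16 - 3A^-12 + 5A^-8 - 6A^-4 + 7 - 6A^4 + 5A^8 - 3A^12 + A^16; 12 crossings at w = 0): V = t^-4 - 3t^-3 + 5t^-2 - 6t^-1 + 7 - 6t + 5t^2 - 3t^3 + t^4
note: comparing 3 Jones polynomials yields 3 groups


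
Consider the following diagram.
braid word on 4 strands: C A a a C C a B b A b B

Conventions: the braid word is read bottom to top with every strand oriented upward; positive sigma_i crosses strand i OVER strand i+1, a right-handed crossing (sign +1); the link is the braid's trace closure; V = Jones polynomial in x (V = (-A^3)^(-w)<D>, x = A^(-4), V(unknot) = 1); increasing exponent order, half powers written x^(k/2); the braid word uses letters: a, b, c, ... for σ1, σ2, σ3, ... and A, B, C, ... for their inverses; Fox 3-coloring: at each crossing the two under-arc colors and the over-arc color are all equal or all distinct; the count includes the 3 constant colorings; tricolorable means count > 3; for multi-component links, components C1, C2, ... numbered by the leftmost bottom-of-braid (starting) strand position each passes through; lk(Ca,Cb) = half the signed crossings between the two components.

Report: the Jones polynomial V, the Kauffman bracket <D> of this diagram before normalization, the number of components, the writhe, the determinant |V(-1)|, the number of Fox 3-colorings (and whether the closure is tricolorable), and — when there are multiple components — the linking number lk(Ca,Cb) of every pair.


V = x^(-9/2) - x^(-5/2) - x^(-3/2) - x^(-1/2)
<D> = -A^-4 - 1 - A^4 + A^12 (w = -2)
2 components over 12 crossings, w = -2
lk(C1,C2): 0
27 Fox colorings among 3^12, |V(-1)| = 0: tricolorable
why: every pair of the 2 components has lk = 0


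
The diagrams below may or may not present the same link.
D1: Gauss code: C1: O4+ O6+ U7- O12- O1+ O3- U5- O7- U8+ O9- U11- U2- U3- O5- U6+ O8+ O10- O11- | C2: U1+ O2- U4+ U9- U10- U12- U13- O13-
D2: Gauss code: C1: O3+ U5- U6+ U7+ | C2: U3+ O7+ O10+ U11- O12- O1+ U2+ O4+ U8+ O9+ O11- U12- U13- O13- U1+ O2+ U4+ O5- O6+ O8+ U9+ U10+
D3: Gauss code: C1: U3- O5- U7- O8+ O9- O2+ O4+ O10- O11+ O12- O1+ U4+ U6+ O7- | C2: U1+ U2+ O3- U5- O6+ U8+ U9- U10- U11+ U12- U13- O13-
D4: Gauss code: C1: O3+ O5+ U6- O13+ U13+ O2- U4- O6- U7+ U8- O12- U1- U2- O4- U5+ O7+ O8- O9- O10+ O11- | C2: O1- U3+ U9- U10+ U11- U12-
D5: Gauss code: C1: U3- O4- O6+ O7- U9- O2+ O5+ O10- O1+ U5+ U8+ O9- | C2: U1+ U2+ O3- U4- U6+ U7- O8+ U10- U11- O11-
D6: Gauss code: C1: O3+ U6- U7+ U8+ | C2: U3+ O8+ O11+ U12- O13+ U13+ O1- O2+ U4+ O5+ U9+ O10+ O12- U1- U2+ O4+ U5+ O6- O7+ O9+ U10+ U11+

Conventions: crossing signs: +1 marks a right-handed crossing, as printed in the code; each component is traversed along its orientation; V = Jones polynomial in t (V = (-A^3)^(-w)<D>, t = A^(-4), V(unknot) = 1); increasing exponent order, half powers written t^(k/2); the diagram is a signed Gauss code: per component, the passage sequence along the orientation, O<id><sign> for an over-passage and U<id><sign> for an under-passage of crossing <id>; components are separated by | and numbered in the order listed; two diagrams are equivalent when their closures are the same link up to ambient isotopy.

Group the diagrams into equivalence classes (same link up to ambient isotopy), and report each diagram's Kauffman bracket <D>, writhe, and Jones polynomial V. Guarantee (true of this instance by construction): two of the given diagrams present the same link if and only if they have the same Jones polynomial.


grouping into links: {D1, D4} | {D2, D6} | {D3, D5}
V(D1) = t^(-13/2) - t^(-11/2) + t^(-9/2) - 2t^(-7/2) - t^(-3/2)  (w -5, c 13, <D> = A^-9 + 2A^-1 - A^3 + A^7 - A^11)
D2 (bracket -A^-11 + A^-7 - A^-3 + 2A + A^9; 13 crossings at w = +5): V = -t^(3/2) - 2t^(7/2) + t^(9/2) - t^(11/2) + t^(13/2)
D3 (bracket A^-9 - A^-5 + 2A^-1 - A^3 + 2A^7 - A^11; 13 crossings at w = -1): V = t^(-7/2) - 2t^(-5/2) + t^(-3/2) - 2t^(-1/2) + t^(1/2) - t^(3/2)
V(D4) = t^(-13/2) - t^(-11/2) + t^(-9/2) - 2t^(-7/2) - t^(-3/2)  (w -3, c 13, <D> = A^-3 + 2A^5 - A^9 + A^13 - A^17)
V(D5) = t^(-7/2) - 2t^(-5/2) + t^(-3/2) - 2t^(-1/2) + t^(1/2) - t^(3/2)  (w -1, c 11, <D> = A^-9 - A^-5 + 2A^-1 - A^3 + 2A^7 - A^11)
D6 (bracket -A^-5 + A^-1 - A^3 + 2A^7 + A^15; 13 crossings at w = +7): V = -t^(3/2) - 2t^(7/2) + t^(9/2) - t^(11/2) + t^(13/2)
why: V(t) takes 3 values over 6 diagrams, fixing the grouping


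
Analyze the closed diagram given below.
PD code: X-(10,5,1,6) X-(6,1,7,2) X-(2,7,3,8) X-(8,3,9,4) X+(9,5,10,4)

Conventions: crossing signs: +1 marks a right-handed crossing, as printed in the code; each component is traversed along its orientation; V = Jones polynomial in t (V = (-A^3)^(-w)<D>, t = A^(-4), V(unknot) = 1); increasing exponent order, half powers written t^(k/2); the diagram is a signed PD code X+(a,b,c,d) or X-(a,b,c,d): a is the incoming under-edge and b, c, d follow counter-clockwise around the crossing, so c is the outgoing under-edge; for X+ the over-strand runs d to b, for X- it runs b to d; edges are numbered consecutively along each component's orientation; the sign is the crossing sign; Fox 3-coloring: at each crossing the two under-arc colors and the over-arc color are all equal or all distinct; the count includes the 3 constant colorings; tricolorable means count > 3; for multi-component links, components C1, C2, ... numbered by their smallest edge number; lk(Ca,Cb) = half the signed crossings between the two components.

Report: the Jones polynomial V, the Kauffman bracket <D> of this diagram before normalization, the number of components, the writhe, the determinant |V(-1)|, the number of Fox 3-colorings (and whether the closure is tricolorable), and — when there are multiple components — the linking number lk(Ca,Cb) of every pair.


V = -t^-4 + t^-3 + t^-1
<D> = -A^-5 - A^3 + A^7 (w = -3)
1 component over 5 crossings, w = -3
9 Fox colorings among 3^5, |V(-1)| = 3: tricolorable
why: w = -3 (over 5 crossings) is diagram-only; (-A^3)^(3) removes it from V


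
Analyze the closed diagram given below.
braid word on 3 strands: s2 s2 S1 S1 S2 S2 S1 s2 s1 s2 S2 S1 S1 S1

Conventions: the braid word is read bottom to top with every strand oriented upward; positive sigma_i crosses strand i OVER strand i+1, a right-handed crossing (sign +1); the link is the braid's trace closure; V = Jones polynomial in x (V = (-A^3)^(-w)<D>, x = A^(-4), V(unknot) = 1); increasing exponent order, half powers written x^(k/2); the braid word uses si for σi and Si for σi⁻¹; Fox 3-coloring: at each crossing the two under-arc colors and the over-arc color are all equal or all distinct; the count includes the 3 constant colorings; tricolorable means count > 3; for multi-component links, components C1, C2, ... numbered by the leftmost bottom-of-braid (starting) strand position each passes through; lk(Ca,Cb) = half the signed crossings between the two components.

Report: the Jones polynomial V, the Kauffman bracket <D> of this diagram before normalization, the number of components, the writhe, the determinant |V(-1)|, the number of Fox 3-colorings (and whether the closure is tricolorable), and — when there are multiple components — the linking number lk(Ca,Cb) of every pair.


V(x) = -x^-8 + 2x^-7 - 4x^-6 + 5x^-5 - 5x^-4 + 6x^-3 - 4x^-2 + 3x^-1 - 1
bracket: -A^-12 + 3A^-8 - 4A^-4 + 6 - 5A^4 + 5A^8 - 4A^12 + 2A^16 - A^20, w = -4
1 component, writhe -4, over 14 crossings
det 31, colorings 3 of 3^14 — not tricolorable
observation: |V(-1)| = 31: so not tricolorable, since 3 does not divide 31


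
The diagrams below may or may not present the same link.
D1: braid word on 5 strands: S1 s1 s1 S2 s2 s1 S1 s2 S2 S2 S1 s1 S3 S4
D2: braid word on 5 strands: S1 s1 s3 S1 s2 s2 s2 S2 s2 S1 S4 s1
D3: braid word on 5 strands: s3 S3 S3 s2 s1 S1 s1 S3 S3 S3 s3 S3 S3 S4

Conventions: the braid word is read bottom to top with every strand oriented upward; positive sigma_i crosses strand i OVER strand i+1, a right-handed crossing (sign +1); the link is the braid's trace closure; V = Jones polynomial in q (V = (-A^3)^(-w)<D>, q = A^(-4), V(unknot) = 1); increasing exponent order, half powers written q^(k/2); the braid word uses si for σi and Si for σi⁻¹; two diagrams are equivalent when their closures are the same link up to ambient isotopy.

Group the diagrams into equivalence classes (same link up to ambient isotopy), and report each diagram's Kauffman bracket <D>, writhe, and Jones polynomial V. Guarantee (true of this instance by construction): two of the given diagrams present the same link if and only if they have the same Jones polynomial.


equivalence classes: {D1} | {D2} | {D3}
D1 (bracket A^-6; 14 crossings at w = -2): V = 1
V(D2) = q + q^3 - q^4  [12 crossings, <D> = -A^-10 + A^-6 + A^2, w = +2]
V(D3) = -q^-7 + q^-6 - q^-5 + q^-4 + q^-2  [14 crossings, <D> = A^-4 + A^4 - A^8 + A^12 - A^16, w = -4]
key observation: 3 values of V(q) split the 3 diagrams


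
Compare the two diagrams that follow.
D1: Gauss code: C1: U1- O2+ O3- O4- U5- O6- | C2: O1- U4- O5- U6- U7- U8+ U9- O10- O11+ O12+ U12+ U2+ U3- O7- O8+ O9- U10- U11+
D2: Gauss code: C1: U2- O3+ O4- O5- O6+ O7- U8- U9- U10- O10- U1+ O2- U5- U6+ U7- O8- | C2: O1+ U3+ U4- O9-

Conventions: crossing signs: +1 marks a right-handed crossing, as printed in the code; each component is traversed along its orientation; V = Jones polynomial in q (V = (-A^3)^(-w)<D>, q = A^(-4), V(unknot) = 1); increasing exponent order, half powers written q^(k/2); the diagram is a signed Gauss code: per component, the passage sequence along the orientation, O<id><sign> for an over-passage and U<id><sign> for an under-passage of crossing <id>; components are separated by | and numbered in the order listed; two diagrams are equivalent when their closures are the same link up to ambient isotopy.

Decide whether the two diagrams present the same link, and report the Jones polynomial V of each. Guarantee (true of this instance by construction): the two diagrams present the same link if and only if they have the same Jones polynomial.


same link: no
V(D1) = -q^(-11/2) + q^(-9/2) - q^(-7/2) - q^(-3/2)  [12 crossings, <D> = -A^-6 - A^2 + A^6 - A^10, w = -4]
V(D2) = q^(-9/2) - q^(-5/2) - q^(-3/2) - q^(-1/2)  (w -4, c 10, <D> = -A^-10 - A^-6 - A^-2 + A^6)
note: V(q) takes 2 values over 2 diagrams, fixing the grouping


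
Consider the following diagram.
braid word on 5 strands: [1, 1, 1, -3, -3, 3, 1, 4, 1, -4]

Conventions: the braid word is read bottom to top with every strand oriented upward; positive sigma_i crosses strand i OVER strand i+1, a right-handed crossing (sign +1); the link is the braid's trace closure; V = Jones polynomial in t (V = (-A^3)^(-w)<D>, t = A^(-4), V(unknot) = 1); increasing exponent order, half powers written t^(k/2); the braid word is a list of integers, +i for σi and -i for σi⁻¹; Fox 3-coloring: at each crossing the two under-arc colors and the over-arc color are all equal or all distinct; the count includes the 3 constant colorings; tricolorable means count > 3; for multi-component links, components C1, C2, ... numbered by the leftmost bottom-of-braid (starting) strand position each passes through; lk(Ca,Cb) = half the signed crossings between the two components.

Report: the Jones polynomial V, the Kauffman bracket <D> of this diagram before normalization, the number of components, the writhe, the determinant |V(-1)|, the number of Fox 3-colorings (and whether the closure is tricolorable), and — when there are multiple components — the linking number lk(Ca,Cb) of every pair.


V = t + 2t^2 + 2t^3 + t^4 - t^7 - t^8
<D> = -A^-20 - A^-16 + A^-4 + 2 + 2A^4 + A^8 (w = +4)
3 components over 10 crossings, w = +4
lk(C1,C2): 0
lk(C1,C3) = 0
linking number lk(C2,C3) = 0
27 Fox colorings among 3^10, |V(-1)| = 0: tricolorable
why: the 3 component pairs carry total linking 0


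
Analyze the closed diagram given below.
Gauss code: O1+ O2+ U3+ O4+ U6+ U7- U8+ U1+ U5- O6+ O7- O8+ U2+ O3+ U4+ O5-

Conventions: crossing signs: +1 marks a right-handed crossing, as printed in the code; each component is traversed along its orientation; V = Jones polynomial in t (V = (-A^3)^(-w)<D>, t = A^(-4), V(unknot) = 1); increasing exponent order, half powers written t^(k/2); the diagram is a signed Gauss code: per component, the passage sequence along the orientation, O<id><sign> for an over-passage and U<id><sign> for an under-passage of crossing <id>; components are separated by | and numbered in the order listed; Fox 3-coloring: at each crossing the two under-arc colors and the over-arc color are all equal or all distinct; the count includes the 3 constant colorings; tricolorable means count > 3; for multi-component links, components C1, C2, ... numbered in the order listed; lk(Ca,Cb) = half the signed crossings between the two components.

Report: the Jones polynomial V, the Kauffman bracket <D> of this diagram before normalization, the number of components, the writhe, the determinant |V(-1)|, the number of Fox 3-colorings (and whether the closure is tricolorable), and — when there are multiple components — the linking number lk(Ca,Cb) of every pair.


V = t + t^3 - t^4
<D> = -A^-4 + 1 + A^8 (w = +4)
1 component over 8 crossings, w = +4
9 Fox colorings among 3^8, |V(-1)| = 3: tricolorable
why: V spans 3 powers of t: at least 3 crossings in any diagram


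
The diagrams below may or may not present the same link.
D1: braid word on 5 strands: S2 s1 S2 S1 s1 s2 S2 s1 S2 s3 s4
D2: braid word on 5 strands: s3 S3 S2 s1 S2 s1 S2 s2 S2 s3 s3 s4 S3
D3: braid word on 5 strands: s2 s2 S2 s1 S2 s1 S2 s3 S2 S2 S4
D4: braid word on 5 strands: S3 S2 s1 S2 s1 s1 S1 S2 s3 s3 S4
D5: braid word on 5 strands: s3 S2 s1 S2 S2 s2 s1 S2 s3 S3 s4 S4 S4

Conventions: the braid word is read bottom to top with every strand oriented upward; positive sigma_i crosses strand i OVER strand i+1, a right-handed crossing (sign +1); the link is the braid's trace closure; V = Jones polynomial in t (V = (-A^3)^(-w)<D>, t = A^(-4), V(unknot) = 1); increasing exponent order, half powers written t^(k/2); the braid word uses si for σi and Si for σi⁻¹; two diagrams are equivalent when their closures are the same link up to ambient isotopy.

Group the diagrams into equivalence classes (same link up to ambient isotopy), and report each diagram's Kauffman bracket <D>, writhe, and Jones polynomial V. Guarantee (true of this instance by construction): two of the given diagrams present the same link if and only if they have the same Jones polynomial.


equivalence classes: {D1, D2, D3, D4, D5}
D1 (bracket A^-3 - A + 2A^5 - A^9 + 2A^13 - A^17; 11 crossings at w = +1): V = t^(-7/2) - 2t^(-5/2) + t^(-3/2) - 2t^(-1/2) + t^(1/2) - t^(3/2)
D2 (bracket A^-3 - A + 2A^5 - A^9 + 2A^13 - A^17; 13 crossings at w = +1): V = t^(-7/2) - 2t^(-5/2) + t^(-3/2) - 2t^(-1/2) + t^(1/2) - t^(3/2)
D3 (bracket A^-9 - A^-5 + 2A^-1 - A^3 + 2A^7 - A^11; 11 crossings at w = -1): V = t^(-7/2) - 2t^(-5/2) + t^(-3/2) - 2t^(-1/2) + t^(1/2) - t^(3/2)
V(D4) = t^(-7/2) - 2t^(-5/2) + t^(-3/2) - 2t^(-1/2) + t^(1/2) - t^(3/2)  [11 crossings, <D> = A^-9 - A^-5 + 2A^-1 - A^3 + 2A^7 - A^11, w = -1]
D5 (bracket A^-9 - A^-5 + 2A^-1 - A^3 + 2A^7 - A^11; 13 crossings at w = -1): V = t^(-7/2) - 2t^(-5/2) + t^(-3/2) - 2t^(-1/2) + t^(1/2) - t^(3/2)
key observation: one V(t) for all 5 diagrams — one class (guaranteed)


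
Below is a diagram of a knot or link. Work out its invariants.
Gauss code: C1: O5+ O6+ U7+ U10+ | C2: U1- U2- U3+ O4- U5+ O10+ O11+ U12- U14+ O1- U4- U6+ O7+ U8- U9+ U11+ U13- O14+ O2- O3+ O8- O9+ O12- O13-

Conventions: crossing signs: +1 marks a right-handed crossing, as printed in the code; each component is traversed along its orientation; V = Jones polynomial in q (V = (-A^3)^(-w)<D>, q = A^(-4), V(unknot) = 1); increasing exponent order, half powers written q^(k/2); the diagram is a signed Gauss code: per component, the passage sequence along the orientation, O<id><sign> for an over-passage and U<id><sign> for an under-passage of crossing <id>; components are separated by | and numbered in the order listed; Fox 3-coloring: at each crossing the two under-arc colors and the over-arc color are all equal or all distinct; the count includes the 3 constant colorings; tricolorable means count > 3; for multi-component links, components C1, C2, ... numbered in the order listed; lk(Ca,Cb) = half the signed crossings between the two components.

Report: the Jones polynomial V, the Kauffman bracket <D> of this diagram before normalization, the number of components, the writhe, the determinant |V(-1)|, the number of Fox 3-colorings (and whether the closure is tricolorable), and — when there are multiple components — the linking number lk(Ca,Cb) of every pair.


V = -q^(1/2) + q^(3/2) - q^(5/2) - q^(9/2)
<D> = -A^-12 - A^-4 + 1 - A^4 (w = +2)
2 components over 14 crossings, w = +2
lk(C1,C2): +2
3 Fox colorings among 3^14, |V(-1)| = 4: not tricolorable
why: det 4 = |V(-1)|; not divisible by 3, so not tricolorable


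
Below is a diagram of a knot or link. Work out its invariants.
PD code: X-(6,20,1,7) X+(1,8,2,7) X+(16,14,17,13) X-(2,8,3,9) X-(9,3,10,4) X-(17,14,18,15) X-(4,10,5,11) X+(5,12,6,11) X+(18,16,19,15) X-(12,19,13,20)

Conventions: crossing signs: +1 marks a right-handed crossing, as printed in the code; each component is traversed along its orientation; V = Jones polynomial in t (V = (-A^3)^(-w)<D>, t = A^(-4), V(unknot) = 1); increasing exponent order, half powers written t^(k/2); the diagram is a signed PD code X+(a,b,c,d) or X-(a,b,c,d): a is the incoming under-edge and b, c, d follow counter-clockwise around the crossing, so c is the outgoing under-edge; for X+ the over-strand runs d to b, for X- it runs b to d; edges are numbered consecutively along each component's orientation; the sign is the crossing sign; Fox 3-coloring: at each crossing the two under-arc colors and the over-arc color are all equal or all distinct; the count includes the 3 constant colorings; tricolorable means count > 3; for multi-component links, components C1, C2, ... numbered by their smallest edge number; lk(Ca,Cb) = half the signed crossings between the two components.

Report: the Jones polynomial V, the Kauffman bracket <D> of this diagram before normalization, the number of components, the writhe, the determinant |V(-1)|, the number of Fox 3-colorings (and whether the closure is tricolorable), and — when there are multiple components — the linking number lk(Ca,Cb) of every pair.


V = -t^(-5/2) - t^(-1/2)
<D> = -A^-4 - A^4 (w = -2)
2 components over 10 crossings, w = -2
lk(C1,C2): -1
3 Fox colorings among 3^10, |V(-1)| = 2: not tricolorable
why: the span of V is 2, within the link bound 10 + 2 - 1


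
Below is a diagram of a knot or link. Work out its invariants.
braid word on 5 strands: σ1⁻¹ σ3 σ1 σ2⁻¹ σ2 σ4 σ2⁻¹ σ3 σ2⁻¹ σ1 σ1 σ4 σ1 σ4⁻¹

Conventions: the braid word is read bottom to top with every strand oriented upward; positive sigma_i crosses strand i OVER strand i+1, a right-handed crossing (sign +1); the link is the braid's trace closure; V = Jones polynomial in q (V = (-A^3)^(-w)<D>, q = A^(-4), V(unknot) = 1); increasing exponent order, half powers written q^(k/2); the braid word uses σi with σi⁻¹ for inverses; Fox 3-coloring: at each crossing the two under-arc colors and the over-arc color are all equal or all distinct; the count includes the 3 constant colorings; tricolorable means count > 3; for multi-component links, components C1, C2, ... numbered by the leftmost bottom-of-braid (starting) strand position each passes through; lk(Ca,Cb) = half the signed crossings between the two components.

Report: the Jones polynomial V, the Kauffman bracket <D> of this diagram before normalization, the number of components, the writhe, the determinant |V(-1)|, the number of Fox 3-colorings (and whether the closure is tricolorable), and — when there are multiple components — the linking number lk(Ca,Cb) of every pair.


V(q) = q^-1 - 1 + 2q - 3q^2 + 3q^3 - 2q^4 + 2q^5 - q^6
bracket: -A^-12 + 2A^-8 - 2A^-4 + 3 - 3A^4 + 2A^8 - A^12 + A^16, w = +4
1 component, writhe +4, over 14 crossings
det 15, colorings 9 of 3^14 — tricolorable
observation: free reduction leaves σ1⁻¹ σ3 σ1 σ4 σ2⁻¹ σ3 σ2⁻¹ σ1 σ1 σ4 σ1 σ4⁻¹ of the original 14 letters
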